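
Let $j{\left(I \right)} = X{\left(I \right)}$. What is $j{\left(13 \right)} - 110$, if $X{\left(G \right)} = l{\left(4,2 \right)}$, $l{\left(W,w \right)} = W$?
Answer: $-106$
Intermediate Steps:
$X{\left(G \right)} = 4$
$j{\left(I \right)} = 4$
$j{\left(13 \right)} - 110 = 4 - 110 = -106$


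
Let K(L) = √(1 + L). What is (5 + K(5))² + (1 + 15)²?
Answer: 287 + 10*√6 ≈ 311.50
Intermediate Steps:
(5 + K(5))² + (1 + 15)² = (5 + √(1 + 5))² + (1 + 15)² = (5 + √6)² + 16² = (5 + √6)² + 256 = 256 + (5 + √6)²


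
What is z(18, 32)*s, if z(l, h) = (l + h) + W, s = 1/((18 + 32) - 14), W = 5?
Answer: 55/36 ≈ 1.5278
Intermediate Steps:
s = 1/36 (s = 1/(50 - 14) = 1/36 ≈ 0.027778)
z(l, h) = 5 + h + l (z(l, h) = (l + h) + 5 = (h + l) + 5 = 5 + h + l)
z(18, 32)*s = (5 + 32 + 18)*(1/36) = 55*(1/36) = 55/36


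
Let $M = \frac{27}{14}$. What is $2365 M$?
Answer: $\frac{63855}{14} \approx 4561.1$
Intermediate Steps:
$M = \frac{27}{14}$ ($M = 27 \cdot \frac{1}{14} = \frac{27}{14} \approx 1.9286$)
$2365 M = 2365 \cdot \frac{27}{14} = \frac{63855}{14}$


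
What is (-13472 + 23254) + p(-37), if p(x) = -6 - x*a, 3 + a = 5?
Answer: 9850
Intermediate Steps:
a = 2 (a = -3 + 5 = 2)
p(x) = -6 - 2*x (p(x) = -6 - x*2 = -6 - 2*x)
(-13472 + 23254) + p(-37) = (-13472 + 23254) + (-6 - 2*(-37)) = 9782 + (-6 + 74) = 9782 + 68 = 9850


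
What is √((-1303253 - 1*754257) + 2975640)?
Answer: √918130 ≈ 958.19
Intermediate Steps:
√((-1303253 - 1*754257) + 2975640) = √((-1303253 - 754257) + 2975640) = √(-2057510 + 2975640) = √918130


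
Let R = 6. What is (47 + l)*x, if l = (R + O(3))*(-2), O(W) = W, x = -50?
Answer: -1450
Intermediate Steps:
l = -18 (l = (6 + 3)*(-2) = 9*(-2) = -18)
(47 + l)*x = (47 - 18)*(-50) = 29*(-50) = -1450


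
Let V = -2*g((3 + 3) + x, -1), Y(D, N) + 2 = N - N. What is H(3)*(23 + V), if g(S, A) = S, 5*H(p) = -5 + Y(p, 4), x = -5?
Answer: -147/5 ≈ -29.400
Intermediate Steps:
Y(D, N) = -2 (Y(D, N) = -2 + (N - N) = -2 + 0 = -2)
H(p) = -7/5 (H(p) = (-5 - 2)/5 = (⅕)*(-7) = -7/5)
V = -2 (V = -2*((3 + 3) - 5) = -2*(6 - 5) = -2*1 = -2)
H(3)*(23 + V) = -7*(23 - 2)/5 = -7/5*21 = -147/5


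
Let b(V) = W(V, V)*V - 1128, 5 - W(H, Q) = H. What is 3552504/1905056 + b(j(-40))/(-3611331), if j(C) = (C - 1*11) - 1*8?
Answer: 1604826277181/859973473692 ≈ 1.8661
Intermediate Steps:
W(H, Q) = 5 - H
j(C) = -19 + C (j(C) = (C - 11) - 8 = (-11 + C) - 8 = -19 + C)
b(V) = -1128 + V*(5 - V) (b(V) = (5 - V)*V - 1128 = V*(5 - V) - 1128 = -1128 + V*(5 - V))
3552504/1905056 + b(j(-40))/(-3611331) = 3552504/1905056 + (-1128 - (-19 - 40)*(-5 + (-19 - 40)))/(-3611331) = 3552504*(1/1905056) + (-1128 - 1*(-59)*(-5 - 59))*(-1/3611331) = 444063/238132 + (-1128 - 1*(-59)*(-64))*(-1/3611331) = 444063/238132 + (-1128 - 3776)*(-1/3611331) = 444063/238132 - 4904*(-1/3611331) = 444063/238132 + 4904/3611331 = 1604826277181/859973473692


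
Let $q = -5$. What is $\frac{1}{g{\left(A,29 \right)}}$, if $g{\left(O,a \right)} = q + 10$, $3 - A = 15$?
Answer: $\frac{1}{5} \approx 0.2$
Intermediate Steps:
$A = -12$ ($A = 3 - 15 = -12$)
$g{\left(O,a \right)} = 5$ ($g{\left(O,a \right)} = -5 + 10 = 5$)
$\frac{1}{g{\left(A,29 \right)}} = \frac{1}{5}$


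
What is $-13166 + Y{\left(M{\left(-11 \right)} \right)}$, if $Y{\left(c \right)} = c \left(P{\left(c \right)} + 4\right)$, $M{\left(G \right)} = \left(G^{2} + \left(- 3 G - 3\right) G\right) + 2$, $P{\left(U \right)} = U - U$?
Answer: $-13994$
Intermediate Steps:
$P{\left(U \right)} = 0$
$M{\left(G \right)} = 2 + G^{2} + G \left(-3 - 3 G\right)$ ($M{\left(G \right)} = \left(G^{2} + \left(-3 - 3 G\right) G\right) + 2 = \left(G^{2} + G \left(-3 - 3 G\right)\right) + 2 = 2 + G^{2} + G \left(-3 - 3 G\right)$)
$Y{\left(c \right)} = 4 c$ ($Y{\left(c \right)} = c \left(0 + 4\right) = c 4 = 4 c$)
$-13166 + Y{\left(M{\left(-11 \right)} \right)} = -13166 + 4 \left(2 - -33 - 2 \left(-11\right)^{2}\right) = -13166 + 4 \left(2 + 33 - 242\right) = -13166 + 4 \left(-207\right) = -13166 - 828 = -13994$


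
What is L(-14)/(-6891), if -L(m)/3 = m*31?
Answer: -434/2297 ≈ -0.18894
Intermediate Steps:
L(m) = -93*m (L(m) = -3*m*31 = -93*m)
L(-14)/(-6891) = -93*(-14)/(-6891) = 1302*(-1/6891) = -434/2297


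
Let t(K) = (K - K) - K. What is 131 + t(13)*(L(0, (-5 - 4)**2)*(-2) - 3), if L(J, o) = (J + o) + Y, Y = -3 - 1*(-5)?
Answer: 2328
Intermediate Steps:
Y = 2 (Y = -3 + 5 = 2)
L(J, o) = 2 + J + o (L(J, o) = (J + o) + 2 = 2 + J + o)
t(K) = -K (t(K) = 0 - K = -K)
131 + t(13)*(L(0, (-5 - 4)**2)*(-2) - 3) = 131 + (-1*13)*((2 + 0 + (-5 - 4)**2)*(-2) - 3) = 131 - 13*((2 + 0 + (-9)**2)*(-2) - 3) = 131 - 13*((2 + 0 + 81)*(-2) - 3) = 131 - 13*(83*(-2) - 3) = 131 - 13*(-166 - 3) = 131 - 13*(-169) = 131 + 2197 = 2328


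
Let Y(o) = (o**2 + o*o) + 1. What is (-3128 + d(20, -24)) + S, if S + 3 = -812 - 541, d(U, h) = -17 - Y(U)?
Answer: -5302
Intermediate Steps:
Y(o) = 1 + 2*o**2 (Y(o) = (o**2 + o**2) + 1 = 2*o**2 + 1 = 1 + 2*o**2)
d(U, h) = -18 - 2*U**2 (d(U, h) = -17 - (1 + 2*U**2) = -17 + (-1 - 2*U**2) = -18 - 2*U**2)
S = -1356 (S = -3 + (-812 - 541) = -3 - 1353 = -1356)
(-3128 + d(20, -24)) + S = (-3128 + (-18 - 2*20**2)) - 1356 = (-3128 + (-18 - 2*400)) - 1356 = (-3128 + (-18 - 800)) - 1356 = (-3128 - 818) - 1356 = -3946 - 1356 = -5302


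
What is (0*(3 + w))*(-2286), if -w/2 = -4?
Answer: 0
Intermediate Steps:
w = 8 (w = -2*(-4) = 8)
(0*(3 + w))*(-2286) = (0*(3 + 8))*(-2286) = (0*11)*(-2286) = 0*(-2286) = 0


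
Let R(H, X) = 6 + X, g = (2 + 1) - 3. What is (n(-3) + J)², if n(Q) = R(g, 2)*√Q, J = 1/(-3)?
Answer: (1 - 24*I*√3)²/9 ≈ -191.89 - 9.2376*I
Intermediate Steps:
J = -⅓ ≈ -0.33333
g = 0 (g = 3 - 3 = 0)
n(Q) = 8*√Q (n(Q) = (6 + 2)*√Q = 8*√Q)
(n(-3) + J)² = (8*√(-3) - ⅓)² = (8*(I*√3) - ⅓)² = (8*I*√3 - ⅓)² = (-⅓ + 8*I*√3)²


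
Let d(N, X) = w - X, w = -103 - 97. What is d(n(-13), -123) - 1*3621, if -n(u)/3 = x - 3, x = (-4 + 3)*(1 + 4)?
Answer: -3698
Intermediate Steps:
x = -5 (x = -1*5 = -5)
w = -200
n(u) = 24 (n(u) = -3*(-5 - 3) = -3*(-8) = 24)
d(N, X) = -200 - X
d(n(-13), -123) - 1*3621 = (-200 - 1*(-123)) - 1*3621 = (-200 + 123) - 3621 = -77 - 3621 = -3698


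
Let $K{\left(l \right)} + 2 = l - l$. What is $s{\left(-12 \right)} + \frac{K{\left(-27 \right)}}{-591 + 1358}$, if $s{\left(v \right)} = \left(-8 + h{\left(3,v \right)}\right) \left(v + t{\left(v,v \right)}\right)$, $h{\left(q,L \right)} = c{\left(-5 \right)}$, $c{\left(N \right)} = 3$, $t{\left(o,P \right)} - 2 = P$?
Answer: $\frac{84368}{767} \approx 110.0$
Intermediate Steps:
$t{\left(o,P \right)} = 2 + P$
$K{\left(l \right)} = -2$ ($K{\left(l \right)} = -2 + \left(l - l\right) = -2 + 0 = -2$)
$h{\left(q,L \right)} = 3$
$s{\left(v \right)} = -10 - 10 v$ ($s{\left(v \right)} = \left(-8 + 3\right) \left(v + \left(2 + v\right)\right) = - 5 \left(2 + 2 v\right) = -10 - 10 v$)
$s{\left(-12 \right)} + \frac{K{\left(-27 \right)}}{-591 + 1358} = \left(-10 - -120\right) + \frac{1}{-591 + 1358} \left(-2\right) = \left(-10 + 120\right) + \frac{1}{767} \left(-2\right) = 110 + \frac{1}{767} \left(-2\right) = 110 - \frac{2}{767} = \frac{84368}{767}$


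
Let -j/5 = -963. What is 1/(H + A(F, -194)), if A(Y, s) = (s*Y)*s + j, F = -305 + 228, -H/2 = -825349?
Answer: -1/1242459 ≈ -8.0486e-7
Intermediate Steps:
j = 4815 (j = -5*(-963) = 4815)
H = 1650698 (H = -2*(-825349) = 1650698)
F = -77
A(Y, s) = 4815 + Y*s² (A(Y, s) = (s*Y)*s + 4815 = (Y*s)*s + 4815 = Y*s² + 4815 = 4815 + Y*s²)
1/(H + A(F, -194)) = 1/(1650698 + (4815 - 77*(-194)²)) = 1/(1650698 + (4815 - 77*37636)) = 1/(1650698 + (4815 - 2897972)) = 1/(1650698 - 2893157) = 1/(-1242459) = -1/1242459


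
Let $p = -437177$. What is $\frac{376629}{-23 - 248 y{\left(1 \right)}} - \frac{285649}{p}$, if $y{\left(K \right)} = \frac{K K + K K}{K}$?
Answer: $- \frac{4218084218}{5817817} \approx -725.03$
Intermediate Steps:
$y{\left(K \right)} = 2 K$ ($y{\left(K \right)} = \frac{K^{2} + K^{2}}{K} = \frac{2 K^{2}}{K} = 2 K$)
$\frac{376629}{-23 - 248 y{\left(1 \right)}} - \frac{285649}{p} = \frac{376629}{-23 - 248 \cdot 2 \cdot 1} - \frac{285649}{-437177} = \frac{376629}{-23 - 496} - - \frac{21973}{33629} = \frac{376629}{-23 - 496} + \frac{21973}{33629} = \frac{376629}{-519} + \frac{21973}{33629} = 376629 \left(- \frac{1}{519}\right) + \frac{21973}{33629} = - \frac{125543}{173} + \frac{21973}{33629} = - \frac{4218084218}{5817817}$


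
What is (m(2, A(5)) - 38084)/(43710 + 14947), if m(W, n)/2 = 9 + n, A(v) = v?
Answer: -38056/58657 ≈ -0.64879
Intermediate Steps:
m(W, n) = 18 + 2*n (m(W, n) = 2*(9 + n) = 18 + 2*n)
(m(2, A(5)) - 38084)/(43710 + 14947) = ((18 + 2*5) - 38084)/(43710 + 14947) = ((18 + 10) - 38084)/58657 = (28 - 38084)*(1/58657) = -38056*1/58657 = -38056/58657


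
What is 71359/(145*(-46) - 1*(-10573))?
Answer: 71359/3903 ≈ 18.283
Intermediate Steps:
71359/(145*(-46) - 1*(-10573)) = 71359/(-6670 + 10573) = 71359/3903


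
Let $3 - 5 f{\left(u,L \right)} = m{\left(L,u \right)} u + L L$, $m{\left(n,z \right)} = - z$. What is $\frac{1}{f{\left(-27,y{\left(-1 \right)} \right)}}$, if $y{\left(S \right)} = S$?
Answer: $\frac{5}{731} \approx 0.0068399$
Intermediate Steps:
$f{\left(u,L \right)} = \frac{3}{5} - \frac{L^{2}}{5} + \frac{u^{2}}{5}$ ($f{\left(u,L \right)} = \frac{3}{5} - \frac{- u u + L L}{5} = \frac{3}{5} - \frac{- u^{2} + L^{2}}{5} = \frac{3}{5} - \frac{L^{2} - u^{2}}{5} = \frac{3}{5} - \left(- \frac{u^{2}}{5} + \frac{L^{2}}{5}\right) = \frac{3}{5} - \frac{L^{2}}{5} + \frac{u^{2}}{5}$)
$\frac{1}{f{\left(-27,y{\left(-1 \right)} \right)}} = \frac{1}{\frac{3}{5} - \frac{\left(-1\right)^{2}}{5} + \frac{\left(-27\right)^{2}}{5}} = \frac{1}{\frac{3}{5} - \frac{1}{5} + \frac{1}{5} \cdot 729} = \frac{1}{\frac{3}{5} - \frac{1}{5} + \frac{729}{5}} = \frac{1}{\frac{731}{5}} = \frac{5}{731}$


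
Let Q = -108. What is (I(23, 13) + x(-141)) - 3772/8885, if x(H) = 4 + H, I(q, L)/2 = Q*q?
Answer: -45361697/8885 ≈ -5105.4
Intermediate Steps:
I(q, L) = -216*q (I(q, L) = 2*(-108*q) = -216*q)
(I(23, 13) + x(-141)) - 3772/8885 = (-216*23 + (4 - 141)) - 3772/8885 = (-4968 - 137) - 3772*1/8885 = -5105 - 3772/8885 = -45361697/8885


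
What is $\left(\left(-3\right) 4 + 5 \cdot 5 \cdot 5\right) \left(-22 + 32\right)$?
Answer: $1130$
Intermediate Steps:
$\left(\left(-3\right) 4 + 5 \cdot 5 \cdot 5\right) \left(-22 + 32\right) = \left(-12 + 25 \cdot 5\right) 10 = \left(-12 + 125\right) 10 = 113 \cdot 10 = 1130$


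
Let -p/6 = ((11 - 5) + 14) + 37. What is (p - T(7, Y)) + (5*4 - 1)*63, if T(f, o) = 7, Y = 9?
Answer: 848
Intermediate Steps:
p = -342 (p = -6*(((11 - 5) + 14) + 37) = -6*((6 + 14) + 37) = -6*(20 + 37) = -6*57 = -342)
(p - T(7, Y)) + (5*4 - 1)*63 = (-342 - 1*7) + (5*4 - 1)*63 = (-342 - 7) + (20 - 1)*63 = -349 + 19*63 = -349 + 1197 = 848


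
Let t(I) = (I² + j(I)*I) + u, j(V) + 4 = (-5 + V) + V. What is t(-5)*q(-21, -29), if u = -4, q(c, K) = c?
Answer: -2436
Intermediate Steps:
j(V) = -9 + 2*V (j(V) = -4 + ((-5 + V) + V) = -4 + (-5 + 2*V) = -9 + 2*V)
t(I) = -4 + I² + I*(-9 + 2*I) (t(I) = (I² + (-9 + 2*I)*I) - 4 = (I² + I*(-9 + 2*I)) - 4 = -4 + I² + I*(-9 + 2*I))
t(-5)*q(-21, -29) = (-4 - 9*(-5) + 3*(-5)²)*(-21) = (-4 + 45 + 3*25)*(-21) = (-4 + 45 + 75)*(-21) = 116*(-21) = -2436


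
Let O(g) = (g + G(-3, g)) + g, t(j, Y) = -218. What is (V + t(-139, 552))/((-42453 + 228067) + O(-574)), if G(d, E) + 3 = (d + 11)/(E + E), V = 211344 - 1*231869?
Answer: -5953241/52940879 ≈ -0.11245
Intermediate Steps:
V = -20525 (V = 211344 - 231869 = -20525)
G(d, E) = -3 + (11 + d)/(2*E) (G(d, E) = -3 + (d + 11)/(E + E) = -3 + (11 + d)/((2*E)) = -3 + (11 + d)*(1/(2*E)) = -3 + (11 + d)/(2*E))
O(g) = 2*g + (8 - 6*g)/(2*g) (O(g) = (g + (11 - 3 - 6*g)/(2*g)) + g = (g + (8 - 6*g)/(2*g)) + g = 2*g + (8 - 6*g)/(2*g))
(V + t(-139, 552))/((-42453 + 228067) + O(-574)) = (-20525 - 218)/((-42453 + 228067) + (-3 + 2*(-574) + 4/(-574))) = -20743/(185614 + (-3 - 1148 + 4*(-1/574))) = -20743/(185614 + (-3 - 1148 - 2/287)) = -20743/(185614 - 330339/287) = -20743/52940879/287 = -20743*287/52940879 = -5953241/52940879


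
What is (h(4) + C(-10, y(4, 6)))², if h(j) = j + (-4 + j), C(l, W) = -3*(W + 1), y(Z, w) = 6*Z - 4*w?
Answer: 1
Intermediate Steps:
y(Z, w) = -4*w + 6*Z
C(l, W) = -3 - 3*W (C(l, W) = -3*(1 + W) = -3 - 3*W)
h(j) = -4 + 2*j
(h(4) + C(-10, y(4, 6)))² = ((-4 + 2*4) + (-3 - 3*(-4*6 + 6*4)))² = ((-4 + 8) + (-3 - 3*(-24 + 24)))² = (4 + (-3 - 3*0))² = (4 + (-3 + 0))² = (4 - 3)² = 1² = 1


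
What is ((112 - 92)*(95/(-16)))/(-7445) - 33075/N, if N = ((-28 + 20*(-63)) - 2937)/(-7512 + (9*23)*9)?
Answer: -44512906357/1006564 ≈ -44223.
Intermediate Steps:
N = 4225/5649 (N = ((-28 - 1260) - 2937)/(-7512 + 207*9) = (-1288 - 2937)/(-7512 + 1863) = -4225/(-5649) = -4225*(-1/5649) = 4225/5649 ≈ 0.74792)
((112 - 92)*(95/(-16)))/(-7445) - 33075/N = ((112 - 92)*(95/(-16)))/(-7445) - 33075/4225/5649 = (20*(95*(-1/16)))*(-1/7445) - 33075*5649/4225 = (20*(-95/16))*(-1/7445) - 7473627/169 = -475/4*(-1/7445) - 7473627/169 = 95/5956 - 7473627/169 = -44512906357/1006564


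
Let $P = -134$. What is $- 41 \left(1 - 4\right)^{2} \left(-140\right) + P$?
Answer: $51526$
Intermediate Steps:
$- 41 \left(1 - 4\right)^{2} \left(-140\right) + P = - 41 \left(1 - 4\right)^{2} \left(-140\right) - 134 = - 41 \left(-3\right)^{2} \left(-140\right) - 134 = \left(-41\right) 9 \left(-140\right) - 134 = \left(-369\right) \left(-140\right) - 134 = 51660 - 134 = 51526$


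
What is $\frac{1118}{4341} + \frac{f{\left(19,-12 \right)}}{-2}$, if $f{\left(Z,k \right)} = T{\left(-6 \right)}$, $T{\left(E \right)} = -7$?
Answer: $\frac{32623}{8682} \approx 3.7575$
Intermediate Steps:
$f{\left(Z,k \right)} = -7$
$\frac{1118}{4341} + \frac{f{\left(19,-12 \right)}}{-2} = \frac{1118}{4341} - \frac{7}{-2} = 1118 \cdot \frac{1}{4341} - - \frac{7}{2} = \frac{1118}{4341} + \frac{7}{2} = \frac{32623}{8682}$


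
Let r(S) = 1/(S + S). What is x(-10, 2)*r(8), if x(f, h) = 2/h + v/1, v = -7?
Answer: -3/8 ≈ -0.37500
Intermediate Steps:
r(S) = 1/(2*S)
x(f, h) = -7 + 2/h (x(f, h) = 2/h - 7/1 = 2/h - 7*1 = 2/h - 7 = -7 + 2/h)
x(-10, 2)*r(8) = (-7 + 2/2)*((1/2)/8) = (-7 + 2*(1/2))*((1/2)*(1/8)) = (-7 + 1)*(1/16) = -6*1/16 = -3/8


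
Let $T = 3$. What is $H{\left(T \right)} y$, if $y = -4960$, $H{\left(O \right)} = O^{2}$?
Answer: $-44640$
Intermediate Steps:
$H{\left(T \right)} y = 3^{2} \left(-4960\right) = 9 \left(-4960\right) = -44640$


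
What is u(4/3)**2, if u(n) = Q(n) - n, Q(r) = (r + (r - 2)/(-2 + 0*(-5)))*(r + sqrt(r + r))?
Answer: 664/81 + 160*sqrt(6)/81 ≈ 13.036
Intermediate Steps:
Q(r) = (1 + r/2)*(r + sqrt(2)*sqrt(r)) (Q(r) = (r + (-2 + r)/(-2 + 0))*(r + sqrt(2*r)) = (r + (-2 + r)/(-2))*(r + sqrt(2)*sqrt(r)) = (r + (-2 + r)*(-1/2))*(r + sqrt(2)*sqrt(r)) = (r + (1 - r/2))*(r + sqrt(2)*sqrt(r)) = (1 + r/2)*(r + sqrt(2)*sqrt(r)))
u(n) = n**2/2 + sqrt(2)*sqrt(n) + sqrt(2)*n**(3/2)/2 (u(n) = (n + n**2/2 + sqrt(2)*sqrt(n) + sqrt(2)*n**(3/2)/2) - n = n**2/2 + sqrt(2)*sqrt(n) + sqrt(2)*n**(3/2)/2)
u(4/3)**2 = ((4/3)**2/2 + sqrt(2)*sqrt(4/3) + sqrt(2)*(4/3)**(3/2)/2)**2 = ((1/2)*(16/9) + sqrt(2)*(2*sqrt(3)/3) + sqrt(2)*(8*sqrt(3)/9)/2)**2 = (8/9 + 2*sqrt(6)/3 + 4*sqrt(6)/9)**2 = (8/9 + 10*sqrt(6)/9)**2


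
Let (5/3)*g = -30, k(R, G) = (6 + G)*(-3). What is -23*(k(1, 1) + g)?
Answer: 897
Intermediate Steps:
k(R, G) = -18 - 3*G
g = -18 (g = (⅗)*(-30) = -18)
-23*(k(1, 1) + g) = -23*((-18 - 3*1) - 18) = -23*((-18 - 3) - 18) = -23*(-21 - 18) = -23*(-39) = 897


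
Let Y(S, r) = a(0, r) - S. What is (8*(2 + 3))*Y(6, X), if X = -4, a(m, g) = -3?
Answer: -360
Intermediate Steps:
Y(S, r) = -3 - S
(8*(2 + 3))*Y(6, X) = (8*(2 + 3))*(-3 - 1*6) = (8*5)*(-3 - 6) = 40*(-9) = -360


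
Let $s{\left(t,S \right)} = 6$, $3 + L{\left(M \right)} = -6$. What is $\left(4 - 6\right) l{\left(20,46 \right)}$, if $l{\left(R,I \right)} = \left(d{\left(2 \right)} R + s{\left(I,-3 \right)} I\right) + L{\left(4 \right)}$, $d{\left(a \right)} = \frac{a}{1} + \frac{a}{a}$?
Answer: $-654$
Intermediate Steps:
$L{\left(M \right)} = -9$ ($L{\left(M \right)} = -3 - 6 = -9$)
$d{\left(a \right)} = 1 + a$ ($d{\left(a \right)} = a 1 + 1 = a + 1 = 1 + a$)
$l{\left(R,I \right)} = -9 + 3 R + 6 I$ ($l{\left(R,I \right)} = \left(\left(1 + 2\right) R + 6 I\right) - 9 = \left(3 R + 6 I\right) - 9 = -9 + 3 R + 6 I$)
$\left(4 - 6\right) l{\left(20,46 \right)} = \left(4 - 6\right) \left(-9 + 3 \cdot 20 + 6 \cdot 46\right) = \left(4 - 6\right) \left(-9 + 60 + 276\right) = \left(-2\right) 327 = -654$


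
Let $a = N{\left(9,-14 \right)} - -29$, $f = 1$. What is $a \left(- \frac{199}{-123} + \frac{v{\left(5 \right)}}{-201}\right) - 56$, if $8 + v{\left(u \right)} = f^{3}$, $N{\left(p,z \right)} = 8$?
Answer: $\frac{14148}{2747} \approx 5.1503$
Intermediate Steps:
$v{\left(u \right)} = -7$ ($v{\left(u \right)} = -8 + 1^{3} = -8 + 1 = -7$)
$a = 37$ ($a = 8 - -29 = 8 + 29 = 37$)
$a \left(- \frac{199}{-123} + \frac{v{\left(5 \right)}}{-201}\right) - 56 = 37 \left(- \frac{199}{-123} - \frac{7}{-201}\right) - 56 = 37 \left(\left(-199\right) \left(- \frac{1}{123}\right) - - \frac{7}{201}\right) - 56 = 37 \left(\frac{199}{123} + \frac{7}{201}\right) - 56 = 37 \cdot \frac{4540}{2747} - 56 = \frac{167980}{2747} - 56 = \frac{14148}{2747}$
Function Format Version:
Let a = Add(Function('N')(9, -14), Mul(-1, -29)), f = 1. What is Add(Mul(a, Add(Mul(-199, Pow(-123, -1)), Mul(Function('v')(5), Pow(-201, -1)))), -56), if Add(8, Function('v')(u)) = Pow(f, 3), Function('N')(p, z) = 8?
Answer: Rational(14148, 2747) ≈ 5.1503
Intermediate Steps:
Function('v')(u) = -7 (Function('v')(u) = Add(-8, Pow(1, 3)) = Add(-8, 1) = -7)
a = 37 (a = Add(8, Mul(-1, -29)) = Add(8, 29) = 37)
Add(Mul(a, Add(Mul(-199, Pow(-123, -1)), Mul(Function('v')(5), Pow(-201, -1)))), -56) = Add(Mul(37, Add(Mul(-199, Pow(-123, -1)), Mul(-7, Pow(-201, -1)))), -56) = Add(Mul(37, Add(Mul(-199, Rational(-1, 123)), Mul(-7, Rational(-1, 201)))), -56) = Add(Mul(37, Add(Rational(199, 123), Rational(7, 201))), -56) = Add(Mul(37, Rational(4540, 2747)), -56) = Add(Rational(167980, 2747), -56) = Rational(14148, 2747)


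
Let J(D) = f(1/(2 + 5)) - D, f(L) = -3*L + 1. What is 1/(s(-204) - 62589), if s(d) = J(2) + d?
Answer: -7/439561 ≈ -1.5925e-5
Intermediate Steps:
f(L) = 1 - 3*L
J(D) = 4/7 - D (J(D) = (1 - 3/(2 + 5)) - D = (1 - 3/7) - D = 4/7 - D)
s(d) = -10/7 + d (s(d) = (4/7 - 1*2) + d = (4/7 - 2) + d = -10/7 + d)
1/(s(-204) - 62589) = 1/((-10/7 - 204) - 62589) = 1/(-1438/7 - 62589) = 1/(-439561/7) = -7/439561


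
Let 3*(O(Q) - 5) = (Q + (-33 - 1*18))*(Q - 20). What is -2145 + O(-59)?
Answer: 2270/3 ≈ 756.67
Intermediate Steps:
O(Q) = 5 + (-51 + Q)*(-20 + Q)/3 (O(Q) = 5 + ((Q + (-33 - 1*18))*(Q - 20))/3 = 5 + ((Q + (-33 - 18))*(-20 + Q))/3 = 5 + ((Q - 51)*(-20 + Q))/3 = 5 + ((-51 + Q)*(-20 + Q))/3 = 5 + (-51 + Q)*(-20 + Q)/3)
-2145 + O(-59) = -2145 + (345 - 71/3*(-59) + (1/3)*(-59)**2) = -2145 + (345 + 4189/3 + (1/3)*3481) = -2145 + (345 + 4189/3 + 3481/3) = -2145 + 8705/3 = 2270/3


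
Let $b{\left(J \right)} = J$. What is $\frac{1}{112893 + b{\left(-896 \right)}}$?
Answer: $\frac{1}{111997} \approx 8.9288 \cdot 10^{-6}$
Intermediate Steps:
$\frac{1}{112893 + b{\left(-896 \right)}} = \frac{1}{112893 - 896} = \frac{1}{111997}$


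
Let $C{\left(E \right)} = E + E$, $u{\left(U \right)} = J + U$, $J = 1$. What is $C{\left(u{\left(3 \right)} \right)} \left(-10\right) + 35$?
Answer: $-45$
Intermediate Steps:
$u{\left(U \right)} = 1 + U$
$C{\left(E \right)} = 2 E$
$C{\left(u{\left(3 \right)} \right)} \left(-10\right) + 35 = 2 \left(1 + 3\right) \left(-10\right) + 35 = 2 \cdot 4 \left(-10\right) + 35 = 8 \left(-10\right) + 35 = -80 + 35 = -45$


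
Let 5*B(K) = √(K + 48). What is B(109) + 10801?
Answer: 10801 + √157/5 ≈ 10804.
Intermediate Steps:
B(K) = √(48 + K)/5 (B(K) = √(K + 48)/5 = √(48 + K)/5)
B(109) + 10801 = √(48 + 109)/5 + 10801 = √157/5 + 10801 = 10801 + √157/5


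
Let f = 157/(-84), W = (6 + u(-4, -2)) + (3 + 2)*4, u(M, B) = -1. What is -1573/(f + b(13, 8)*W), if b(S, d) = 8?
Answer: -12012/1513 ≈ -7.9392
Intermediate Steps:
W = 25 (W = (6 - 1) + (3 + 2)*4 = 5 + 5*4 = 5 + 20 = 25)
f = -157/84 (f = 157*(-1/84) = -157/84 ≈ -1.8690)
-1573/(f + b(13, 8)*W) = -1573/(-157/84 + 8*25) = -1573/(-157/84 + 200) = -1573/16643/84 = -1573*84/16643 = -12012/1513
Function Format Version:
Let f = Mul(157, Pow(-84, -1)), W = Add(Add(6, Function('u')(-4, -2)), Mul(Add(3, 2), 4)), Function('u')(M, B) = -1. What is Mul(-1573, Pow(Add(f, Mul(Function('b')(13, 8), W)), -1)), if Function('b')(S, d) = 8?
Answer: Rational(-12012, 1513) ≈ -7.9392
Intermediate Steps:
W = 25 (W = Add(Add(6, -1), Mul(Add(3, 2), 4)) = Add(5, Mul(5, 4)) = Add(5, 20) = 25)
f = Rational(-157, 84) (f = Mul(157, Rational(-1, 84)) = Rational(-157, 84) ≈ -1.8690)
Mul(-1573, Pow(Add(f, Mul(Function('b')(13, 8), W)), -1)) = Mul(-1573, Pow(Add(Rational(-157, 84), Mul(8, 25)), -1)) = Mul(-1573, Pow(Add(Rational(-157, 84), 200), -1)) = Mul(-1573, Pow(Rational(16643, 84), -1)) = Mul(-1573, Rational(84, 16643)) = Rational(-12012, 1513)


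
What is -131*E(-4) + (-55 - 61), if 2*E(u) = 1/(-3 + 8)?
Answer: -1291/10 ≈ -129.10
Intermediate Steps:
E(u) = ⅒ (E(u) = 1/(2*(-3 + 8)) = (½)/5 = (½)*(⅕) = ⅒)
-131*E(-4) + (-55 - 61) = -131*⅒ + (-55 - 61) = -131/10 - 116 = -1291/10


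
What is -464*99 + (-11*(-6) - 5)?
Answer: -45875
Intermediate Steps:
-464*99 + (-11*(-6) - 5) = -45936 + (66 - 5) = -45936 + 61 = -45875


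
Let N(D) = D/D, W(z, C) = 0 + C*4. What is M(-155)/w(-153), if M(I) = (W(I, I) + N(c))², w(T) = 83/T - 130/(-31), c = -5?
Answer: 1817332623/17317 ≈ 1.0495e+5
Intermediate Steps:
W(z, C) = 4*C (W(z, C) = 0 + 4*C = 4*C)
N(D) = 1
w(T) = 130/31 + 83/T (w(T) = 83/T - 130*(-1/31) = 83/T + 130/31 = 130/31 + 83/T)
M(I) = (1 + 4*I)² (M(I) = (4*I + 1)² = (1 + 4*I)²)
M(-155)/w(-153) = (1 + 4*(-155))²/(130/31 + 83/(-153)) = (1 - 620)²/(130/31 + 83*(-1/153)) = (-619)²/(130/31 - 83/153) = 383161/(17317/4743) = 383161*(4743/17317) = 1817332623/17317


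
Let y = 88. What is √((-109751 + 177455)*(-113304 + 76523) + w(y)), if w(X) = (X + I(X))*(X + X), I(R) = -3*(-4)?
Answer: 2*I*√622550806 ≈ 49902.0*I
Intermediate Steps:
I(R) = 12
w(X) = 2*X*(12 + X) (w(X) = (X + 12)*(X + X) = (12 + X)*(2*X) = 2*X*(12 + X))
√((-109751 + 177455)*(-113304 + 76523) + w(y)) = √((-109751 + 177455)*(-113304 + 76523) + 2*88*(12 + 88)) = √(67704*(-36781) + 2*88*100) = √(-2490220824 + 17600) = √(-2490203224) = 2*I*√622550806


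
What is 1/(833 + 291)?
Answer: 1/1124 ≈ 0.00088968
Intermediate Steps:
1/(833 + 291) = 1/1124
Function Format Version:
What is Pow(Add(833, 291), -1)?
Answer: Rational(1, 1124) ≈ 0.00088968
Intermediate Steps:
Pow(Add(833, 291), -1) = Pow(1124, -1) = Rational(1, 1124)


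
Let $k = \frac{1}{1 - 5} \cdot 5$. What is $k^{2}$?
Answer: $\frac{25}{16} \approx 1.5625$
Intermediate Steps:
$k = - \frac{5}{4}$ ($k = \frac{1}{-4} \cdot 5 = \left(- \frac{1}{4}\right) 5 = - \frac{5}{4} \approx -1.25$)
$k^{2} = \left(- \frac{5}{4}\right)^{2} = \frac{25}{16}$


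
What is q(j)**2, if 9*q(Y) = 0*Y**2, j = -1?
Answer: 0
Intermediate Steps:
q(Y) = 0 (q(Y) = (0*Y**2)/9 = (1/9)*0 = 0)
q(j)**2 = 0**2 = 0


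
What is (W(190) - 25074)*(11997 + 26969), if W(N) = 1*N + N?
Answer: -962226404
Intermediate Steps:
W(N) = 2*N (W(N) = N + N = 2*N)
(W(190) - 25074)*(11997 + 26969) = (2*190 - 25074)*(11997 + 26969) = (380 - 25074)*38966 = -24694*38966 = -962226404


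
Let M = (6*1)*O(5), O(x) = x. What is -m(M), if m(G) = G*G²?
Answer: -27000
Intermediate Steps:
M = 30 (M = (6*1)*5 = 6*5 = 30)
m(G) = G³
-m(M) = -1*30³ = -1*27000 = -27000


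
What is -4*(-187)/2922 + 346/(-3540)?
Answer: 136409/861990 ≈ 0.15825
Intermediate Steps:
-4*(-187)/2922 + 346/(-3540) = 748*(1/2922) + 346*(-1/3540) = 374/1461 - 173/1770 = 136409/861990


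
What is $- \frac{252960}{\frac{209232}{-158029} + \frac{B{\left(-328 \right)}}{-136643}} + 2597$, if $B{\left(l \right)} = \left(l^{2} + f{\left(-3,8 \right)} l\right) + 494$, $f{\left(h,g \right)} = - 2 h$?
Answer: $\frac{930017038623437}{7559757561} \approx 1.2302 \cdot 10^{5}$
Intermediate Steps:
$B{\left(l \right)} = 494 + l^{2} + 6 l$ ($B{\left(l \right)} = \left(l^{2} + \left(-2\right) \left(-3\right) l\right) + 494 = \left(l^{2} + 6 l\right) + 494 = 494 + l^{2} + 6 l$)
$- \frac{252960}{\frac{209232}{-158029} + \frac{B{\left(-328 \right)}}{-136643}} + 2597 = - \frac{252960}{\frac{209232}{-158029} + \frac{494 + \left(-328\right)^{2} + 6 \left(-328\right)}{-136643}} + 2597 = - \frac{252960}{209232 \left(- \frac{1}{158029}\right) + \left(494 + 107584 - 1968\right) \left(- \frac{1}{136643}\right)} + 2597 = - \frac{252960}{- \frac{209232}{158029} + 106110 \left(- \frac{1}{136643}\right)} + 2597 = - \frac{252960}{- \frac{209232}{158029} - \frac{106110}{136643}} + 2597 = - \frac{252960}{- \frac{45358545366}{21593556647}} + 2597 = \left(-252960\right) \left(- \frac{21593556647}{45358545366}\right) + 2597 = \frac{910384348237520}{7559757561} + 2597 = \frac{930017038623437}{7559757561}$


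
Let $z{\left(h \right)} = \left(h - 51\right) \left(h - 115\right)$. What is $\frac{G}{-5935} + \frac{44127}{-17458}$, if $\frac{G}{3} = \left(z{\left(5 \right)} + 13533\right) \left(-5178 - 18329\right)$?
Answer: $\frac{22890614511729}{103613230} \approx 2.2092 \cdot 10^{5}$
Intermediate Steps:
$z{\left(h \right)} = \left(-115 + h\right) \left(-51 + h\right)$ ($z{\left(h \right)} = \left(-51 + h\right) \left(-115 + h\right) = \left(-115 + h\right) \left(-51 + h\right)$)
$G = -1311196953$ ($G = 3 \left(\left(5865 + 5^{2} - 830\right) + 13533\right) \left(-5178 - 18329\right) = 3 \left(\left(5865 + 25 - 830\right) + 13533\right) \left(-23507\right) = 3 \left(5060 + 13533\right) \left(-23507\right) = 3 \cdot 18593 \left(-23507\right) = 3 \left(-437065651\right) = -1311196953$)
$\frac{G}{-5935} + \frac{44127}{-17458} = - \frac{1311196953}{-5935} + \frac{44127}{-17458} = \left(-1311196953\right) \left(- \frac{1}{5935}\right) + 44127 \left(- \frac{1}{17458}\right) = \frac{1311196953}{5935} - \frac{44127}{17458} = \frac{22890614511729}{103613230}$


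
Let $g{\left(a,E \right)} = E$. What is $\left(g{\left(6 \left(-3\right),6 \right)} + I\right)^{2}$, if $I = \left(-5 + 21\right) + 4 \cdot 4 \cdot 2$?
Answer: $2916$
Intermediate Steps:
$I = 48$ ($I = 16 + 16 \cdot 2 = 16 + 32 = 48$)
$\left(g{\left(6 \left(-3\right),6 \right)} + I\right)^{2} = \left(6 + 48\right)^{2} = 54^{2} = 2916$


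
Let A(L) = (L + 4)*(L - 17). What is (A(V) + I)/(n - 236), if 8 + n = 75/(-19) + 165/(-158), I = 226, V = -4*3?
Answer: -1374916/747473 ≈ -1.8394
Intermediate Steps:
V = -12
A(L) = (-17 + L)*(4 + L) (A(L) = (4 + L)*(-17 + L) = (-17 + L)*(4 + L))
n = -39001/3002 (n = -8 + (75/(-19) + 165/(-158)) = -8 + (75*(-1/19) + 165*(-1/158)) = -8 + (-75/19 - 165/158) = -8 - 14985/3002 = -39001/3002 ≈ -12.992)
(A(V) + I)/(n - 236) = ((-68 + (-12)**2 - 13*(-12)) + 226)/(-39001/3002 - 236) = ((-68 + 144 + 156) + 226)/(-747473/3002) = (232 + 226)*(-3002/747473) = 458*(-3002/747473) = -1374916/747473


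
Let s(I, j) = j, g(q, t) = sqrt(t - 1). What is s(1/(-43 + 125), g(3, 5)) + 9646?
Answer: 9648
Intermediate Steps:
g(q, t) = sqrt(-1 + t)
s(1/(-43 + 125), g(3, 5)) + 9646 = sqrt(-1 + 5) + 9646 = sqrt(4) + 9646 = 2 + 9646 = 9648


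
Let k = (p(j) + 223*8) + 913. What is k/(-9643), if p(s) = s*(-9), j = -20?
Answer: -2877/9643 ≈ -0.29835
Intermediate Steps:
p(s) = -9*s
k = 2877 (k = (-9*(-20) + 223*8) + 913 = (180 + 1784) + 913 = 1964 + 913 = 2877)
k/(-9643) = 2877/(-9643) = 2877*(-1/9643) = -2877/9643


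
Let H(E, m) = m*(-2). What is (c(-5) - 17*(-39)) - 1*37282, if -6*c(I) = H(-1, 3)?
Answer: -36618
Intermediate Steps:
H(E, m) = -2*m
c(I) = 1 (c(I) = -(-1)*3/3 = -1/6*(-6) = 1)
(c(-5) - 17*(-39)) - 1*37282 = (1 - 17*(-39)) - 1*37282 = (1 + 663) - 37282 = 664 - 37282 = -36618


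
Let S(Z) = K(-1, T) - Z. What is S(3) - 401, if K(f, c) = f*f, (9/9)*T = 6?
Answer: -403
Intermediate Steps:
T = 6
K(f, c) = f²
S(Z) = 1 - Z (S(Z) = (-1)² - Z = 1 - Z)
S(3) - 401 = (1 - 1*3) - 401 = (1 - 3) - 401 = -2 - 401 = -403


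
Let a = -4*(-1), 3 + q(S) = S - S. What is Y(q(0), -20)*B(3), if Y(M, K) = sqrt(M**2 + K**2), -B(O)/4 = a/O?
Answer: -16*sqrt(409)/3 ≈ -107.86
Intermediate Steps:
q(S) = -3 (q(S) = -3 + (S - S) = -3 + 0 = -3)
a = 4
B(O) = -16/O
Y(M, K) = sqrt(K**2 + M**2)
Y(q(0), -20)*B(3) = sqrt((-20)**2 + (-3)**2)*(-16/3) = sqrt(400 + 9)*(-16*1/3) = sqrt(409)*(-16/3) = -16*sqrt(409)/3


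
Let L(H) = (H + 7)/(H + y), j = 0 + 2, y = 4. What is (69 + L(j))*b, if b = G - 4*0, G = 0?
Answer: 0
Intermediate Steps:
j = 2
L(H) = (7 + H)/(4 + H) (L(H) = (H + 7)/(H + 4) = (7 + H)/(4 + H))
b = 0 (b = 0 - 4*0 = 0 + 0 = 0)
(69 + L(j))*b = (69 + (7 + 2)/(4 + 2))*0 = (69 + 9/6)*0 = (69 + (⅙)*9)*0 = (69 + 3/2)*0 = (141/2)*0 = 0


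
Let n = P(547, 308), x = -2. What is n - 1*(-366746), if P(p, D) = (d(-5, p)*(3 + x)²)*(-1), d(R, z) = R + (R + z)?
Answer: 366209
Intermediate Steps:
d(R, z) = z + 2*R
P(p, D) = 10 - p (P(p, D) = ((p + 2*(-5))*(3 - 2)²)*(-1) = ((p - 10)*1²)*(-1) = ((-10 + p)*1)*(-1) = (-10 + p)*(-1) = 10 - p)
n = -537 (n = 10 - 1*547 = 10 - 547 = -537)
n - 1*(-366746) = -537 - 1*(-366746) = -537 + 366746 = 366209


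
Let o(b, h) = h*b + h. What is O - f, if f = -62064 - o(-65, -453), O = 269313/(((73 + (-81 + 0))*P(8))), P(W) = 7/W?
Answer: 368079/7 ≈ 52583.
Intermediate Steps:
o(b, h) = h + b*h (o(b, h) = b*h + h = h + b*h)
O = -269313/7 (O = 269313/(((73 + (-81 + 0))*(7/8))) = 269313/(((73 - 81)*(7*(⅛)))) = 269313/((-8*7/8)) = 269313/(-7) = 269313*(-⅐) = -269313/7 ≈ -38473.)
f = -91056 (f = -62064 - (-453)*(1 - 65) = -62064 - (-453)*(-64) = -62064 - 1*28992 = -62064 - 28992 = -91056)
O - f = -269313/7 - 1*(-91056) = -269313/7 + 91056 = 368079/7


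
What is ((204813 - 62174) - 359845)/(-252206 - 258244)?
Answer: 36201/85075 ≈ 0.42552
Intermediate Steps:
((204813 - 62174) - 359845)/(-252206 - 258244) = (142639 - 359845)/(-510450) = -217206*(-1/510450) = 36201/85075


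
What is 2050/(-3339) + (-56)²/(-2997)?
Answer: -1846106/1111887 ≈ -1.6603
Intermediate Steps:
2050/(-3339) + (-56)²/(-2997) = 2050*(-1/3339) + 3136*(-1/2997) = -2050/3339 - 3136/2997 = -1846106/1111887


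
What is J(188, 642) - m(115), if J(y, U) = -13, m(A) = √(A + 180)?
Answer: -13 - √295 ≈ -30.176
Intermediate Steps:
m(A) = √(180 + A)
J(188, 642) - m(115) = -13 - √(180 + 115) = -13 - √295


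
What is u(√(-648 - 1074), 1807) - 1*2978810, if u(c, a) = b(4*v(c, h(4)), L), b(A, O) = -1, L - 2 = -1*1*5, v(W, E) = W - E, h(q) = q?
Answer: -2978811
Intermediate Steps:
L = -3 (L = 2 - 1*1*5 = 2 - 1*5 = 2 - 5 = -3)
u(c, a) = -1
u(√(-648 - 1074), 1807) - 1*2978810 = -1 - 1*2978810 = -1 - 2978810 = -2978811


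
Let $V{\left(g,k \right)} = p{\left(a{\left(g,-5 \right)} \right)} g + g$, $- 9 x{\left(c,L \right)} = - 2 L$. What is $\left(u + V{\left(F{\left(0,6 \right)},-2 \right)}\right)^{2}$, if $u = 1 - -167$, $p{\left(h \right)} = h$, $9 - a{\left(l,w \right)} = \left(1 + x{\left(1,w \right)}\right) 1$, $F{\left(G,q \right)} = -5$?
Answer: $\frac{1117249}{81} \approx 13793.0$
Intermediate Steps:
$x{\left(c,L \right)} = \frac{2 L}{9}$ ($x{\left(c,L \right)} = - \frac{\left(-2\right) L}{9} = \frac{2 L}{9}$)
$a{\left(l,w \right)} = 8 - \frac{2 w}{9}$ ($a{\left(l,w \right)} = 9 - \left(1 + \frac{2 w}{9}\right) 1 = 9 - \left(1 + \frac{2 w}{9}\right) = 8 - \frac{2 w}{9}$)
$V{\left(g,k \right)} = \frac{91 g}{9}$ ($V{\left(g,k \right)} = \left(8 - - \frac{10}{9}\right) g + g = \left(8 + \frac{10}{9}\right) g + g = \frac{82 g}{9} + g = \frac{91 g}{9}$)
$u = 168$ ($u = 1 + 167 = 168$)
$\left(u + V{\left(F{\left(0,6 \right)},-2 \right)}\right)^{2} = \left(168 + \frac{91}{9} \left(-5\right)\right)^{2} = \left(168 - \frac{455}{9}\right)^{2} = \left(\frac{1057}{9}\right)^{2} = \frac{1117249}{81}$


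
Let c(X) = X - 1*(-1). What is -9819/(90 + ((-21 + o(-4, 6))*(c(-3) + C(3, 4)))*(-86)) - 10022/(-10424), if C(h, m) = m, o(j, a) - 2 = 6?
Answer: -19760521/6061556 ≈ -3.2600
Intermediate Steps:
o(j, a) = 8 (o(j, a) = 2 + 6 = 8)
c(X) = 1 + X (c(X) = X + 1 = 1 + X)
-9819/(90 + ((-21 + o(-4, 6))*(c(-3) + C(3, 4)))*(-86)) - 10022/(-10424) = -9819/(90 + ((-21 + 8)*((1 - 3) + 4))*(-86)) - 10022/(-10424) = -9819/(90 - 13*(-2 + 4)*(-86)) - 10022*(-1/10424) = -9819/(90 - 13*2*(-86)) + 5011/5212 = -9819/(90 - 26*(-86)) + 5011/5212 = -9819/(90 + 2236) + 5011/5212 = -9819/2326 + 5011/5212 = -19760521/6061556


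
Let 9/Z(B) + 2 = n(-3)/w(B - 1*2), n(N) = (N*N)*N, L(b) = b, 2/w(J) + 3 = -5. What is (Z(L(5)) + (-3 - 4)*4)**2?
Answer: 8755681/11236 ≈ 779.25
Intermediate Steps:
w(J) = -1/4 (w(J) = 2/(-3 - 5) = 2/(-8) = 2*(-1/8) = -1/4)
n(N) = N**3 (n(N) = N**2*N = N**3)
Z(B) = 9/106 (Z(B) = 9/(-2 + (-3)**3/(-1/4)) = 9/(-2 - 27*(-4)) = 9/(-2 + 108) = 9/106)
(Z(L(5)) + (-3 - 4)*4)**2 = (9/106 + (-3 - 4)*4)**2 = (9/106 - 7*4)**2 = (9/106 - 28)**2 = (-2959/106)**2 = 8755681/11236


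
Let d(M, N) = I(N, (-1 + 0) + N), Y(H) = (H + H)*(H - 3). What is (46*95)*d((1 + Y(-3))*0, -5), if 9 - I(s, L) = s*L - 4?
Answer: -74290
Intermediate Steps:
Y(H) = 2*H*(-3 + H) (Y(H) = (2*H)*(-3 + H) = 2*H*(-3 + H))
I(s, L) = 13 - L*s (I(s, L) = 9 - (s*L - 4) = 9 - (L*s - 4) = 9 - (-4 + L*s) = 9 + (4 - L*s) = 13 - L*s)
d(M, N) = 13 - N*(-1 + N) (d(M, N) = 13 - ((-1 + 0) + N)*N = 13 - (-1 + N)*N = 13 - N*(-1 + N))
(46*95)*d((1 + Y(-3))*0, -5) = (46*95)*(13 - 1*(-5)*(-1 - 5)) = 4370*(13 - 1*(-5)*(-6)) = 4370*(13 - 30) = 4370*(-17) = -74290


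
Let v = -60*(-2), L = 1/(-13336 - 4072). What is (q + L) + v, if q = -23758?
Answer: -411490305/17408 ≈ -23638.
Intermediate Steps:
L = -1/17408 (L = 1/(-17408) = -1/17408 ≈ -5.7445e-5)
v = 120
(q + L) + v = (-23758 - 1/17408) + 120 = -413579265/17408 + 120 = -411490305/17408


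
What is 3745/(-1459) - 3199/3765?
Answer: -18767266/5493135 ≈ -3.4165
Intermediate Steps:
3745/(-1459) - 3199/3765 = 3745*(-1/1459) - 3199*1/3765 = -3745/1459 - 3199/3765 = -18767266/5493135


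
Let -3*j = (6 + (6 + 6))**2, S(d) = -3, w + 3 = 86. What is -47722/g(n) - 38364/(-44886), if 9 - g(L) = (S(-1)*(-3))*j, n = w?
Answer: -350735768/7338861 ≈ -47.792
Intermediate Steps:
w = 83 (w = -3 + 86 = 83)
n = 83
j = -108 (j = -(6 + (6 + 6))**2/3 = -(6 + 12)**2/3 = -1/3*18**2 = -1/3*324 = -108)
g(L) = 981 (g(L) = 9 - (-3*(-3))*(-108) = 9 - 9*(-108) = 9 - 1*(-972) = 9 + 972 = 981)
-47722/g(n) - 38364/(-44886) = -47722/981 - 38364/(-44886) = -47722*1/981 - 38364*(-1/44886) = -47722/981 + 6394/7481 = -350735768/7338861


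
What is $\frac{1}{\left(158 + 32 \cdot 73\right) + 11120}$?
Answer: $\frac{1}{13614} \approx 7.3454 \cdot 10^{-5}$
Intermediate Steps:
$\frac{1}{\left(158 + 32 \cdot 73\right) + 11120} = \frac{1}{\left(158 + 2336\right) + 11120} = \frac{1}{2494 + 11120} = \frac{1}{13614}$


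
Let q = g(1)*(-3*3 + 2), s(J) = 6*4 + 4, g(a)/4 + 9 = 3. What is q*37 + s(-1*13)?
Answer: 6244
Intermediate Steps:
g(a) = -24 (g(a) = -36 + 4*3 = -36 + 12 = -24)
s(J) = 28 (s(J) = 24 + 4 = 28)
q = 168 (q = -24*(-3*3 + 2) = -24*(-9 + 2) = -24*(-7) = 168)
q*37 + s(-1*13) = 168*37 + 28 = 6216 + 28 = 6244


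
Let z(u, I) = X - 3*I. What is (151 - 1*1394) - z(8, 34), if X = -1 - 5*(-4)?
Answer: -1160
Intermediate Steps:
X = 19 (X = -1 + 20 = 19)
z(u, I) = 19 - 3*I
(151 - 1*1394) - z(8, 34) = (151 - 1*1394) - (19 - 3*34) = (151 - 1394) - (19 - 102) = -1243 - 1*(-83) = -1243 + 83 = -1160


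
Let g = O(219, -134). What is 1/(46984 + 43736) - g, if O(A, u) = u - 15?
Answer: 13517281/90720 ≈ 149.00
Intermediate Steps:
O(A, u) = -15 + u
g = -149 (g = -15 - 134 = -149)
1/(46984 + 43736) - g = 1/(46984 + 43736) - 1*(-149) = 1/90720 + 149 = 13517281/90720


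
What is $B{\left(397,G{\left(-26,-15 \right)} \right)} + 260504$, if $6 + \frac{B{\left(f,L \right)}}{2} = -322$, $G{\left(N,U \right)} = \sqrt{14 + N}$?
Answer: $259848$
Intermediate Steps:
$B{\left(f,L \right)} = -656$ ($B{\left(f,L \right)} = -12 + 2 \left(-322\right) = -12 - 644 = -656$)
$B{\left(397,G{\left(-26,-15 \right)} \right)} + 260504 = -656 + 260504 = 259848$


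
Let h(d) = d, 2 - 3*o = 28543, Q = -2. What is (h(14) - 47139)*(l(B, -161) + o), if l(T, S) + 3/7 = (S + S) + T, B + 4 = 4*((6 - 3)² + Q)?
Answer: 9710294750/21 ≈ 4.6239e+8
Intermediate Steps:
o = -28541/3 (o = ⅔ - ⅓*28543 = ⅔ - 28543/3 = -28541/3 ≈ -9513.7)
B = 24 (B = -4 + 4*((6 - 3)² - 2) = -4 + 4*(3² - 2) = -4 + 4*(9 - 2) = -4 + 4*7 = -4 + 28 = 24)
l(T, S) = -3/7 + T + 2*S (l(T, S) = -3/7 + ((S + S) + T) = -3/7 + (2*S + T) = -3/7 + (T + 2*S) = -3/7 + T + 2*S)
(h(14) - 47139)*(l(B, -161) + o) = (14 - 47139)*((-3/7 + 24 + 2*(-161)) - 28541/3) = -47125*((-3/7 + 24 - 322) - 28541/3) = -47125*(-2089/7 - 28541/3) = -47125*(-206054/21) = 9710294750/21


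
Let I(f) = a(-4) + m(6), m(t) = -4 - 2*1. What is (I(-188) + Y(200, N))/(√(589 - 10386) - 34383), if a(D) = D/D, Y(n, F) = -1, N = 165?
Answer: 103149/591100243 + 3*I*√9797/591100243 ≈ 0.0001745 + 5.0235e-7*I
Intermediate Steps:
m(t) = -6 (m(t) = -4 - 2 = -6)
a(D) = 1
I(f) = -5 (I(f) = 1 - 6 = -5)
(I(-188) + Y(200, N))/(√(589 - 10386) - 34383) = (-5 - 1)/(√(589 - 10386) - 34383) = -6/(√(-9797) - 34383) = -6/(I*√9797 - 34383) = -6/(-34383 + I*√9797)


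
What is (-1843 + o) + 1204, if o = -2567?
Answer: -3206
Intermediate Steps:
(-1843 + o) + 1204 = (-1843 - 2567) + 1204 = -4410 + 1204 = -3206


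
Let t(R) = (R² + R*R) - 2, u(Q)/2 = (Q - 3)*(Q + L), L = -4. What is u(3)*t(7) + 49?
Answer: 49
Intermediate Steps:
u(Q) = 2*(-4 + Q)*(-3 + Q) (u(Q) = 2*((Q - 3)*(Q - 4)) = 2*((-3 + Q)*(-4 + Q)) = 2*((-4 + Q)*(-3 + Q)) = 2*(-4 + Q)*(-3 + Q))
t(R) = -2 + 2*R² (t(R) = (R² + R²) - 2 = 2*R² - 2 = -2 + 2*R²)
u(3)*t(7) + 49 = (24 - 14*3 + 2*3²)*(-2 + 2*7²) + 49 = (24 - 42 + 2*9)*(-2 + 2*49) + 49 = (24 - 42 + 18)*(-2 + 98) + 49 = 0*96 + 49 = 0 + 49 = 49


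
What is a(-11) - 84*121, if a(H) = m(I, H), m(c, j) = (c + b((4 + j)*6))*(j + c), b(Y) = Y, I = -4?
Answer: -9474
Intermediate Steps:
m(c, j) = (c + j)*(24 + c + 6*j) (m(c, j) = (c + (4 + j)*6)*(j + c) = (c + (24 + 6*j))*(c + j) = (24 + c + 6*j)*(c + j) = (c + j)*(24 + c + 6*j))
a(H) = -80 - 28*H + 6*H*(4 + H) (a(H) = (-4)² - 4*H + 6*(-4)*(4 + H) + 6*H*(4 + H) = 16 - 4*H + (-96 - 24*H) + 6*H*(4 + H) = -80 - 28*H + 6*H*(4 + H))
a(-11) - 84*121 = (-80 - 4*(-11) + 6*(-11)²) - 84*121 = (-80 + 44 + 6*121) - 10164 = (-80 + 44 + 726) - 10164 = 690 - 10164 = -9474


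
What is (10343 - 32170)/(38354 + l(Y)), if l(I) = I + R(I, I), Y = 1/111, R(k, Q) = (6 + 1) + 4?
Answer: -2422797/4258516 ≈ -0.56893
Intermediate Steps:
R(k, Q) = 11 (R(k, Q) = 7 + 4 = 11)
Y = 1/111 ≈ 0.0090090
l(I) = 11 + I (l(I) = I + 11 = 11 + I)
(10343 - 32170)/(38354 + l(Y)) = (10343 - 32170)/(38354 + (11 + 1/111)) = -21827/(38354 + 1222/111) = -21827/4258516/111 = -21827*111/4258516 = -2422797/4258516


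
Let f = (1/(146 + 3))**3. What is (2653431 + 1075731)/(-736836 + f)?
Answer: -12335877708738/2437415909363 ≈ -5.0611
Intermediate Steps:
f = 1/3307949 (f = (1/149)**3 = 1/3307949 ≈ 3.0230e-7)
(2653431 + 1075731)/(-736836 + f) = (2653431 + 1075731)/(-736836 + 1/3307949) = 3729162/(-2437415909363/3307949) = 3729162*(-3307949/2437415909363) = -12335877708738/2437415909363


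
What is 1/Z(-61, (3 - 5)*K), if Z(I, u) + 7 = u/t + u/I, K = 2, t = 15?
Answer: -915/6589 ≈ -0.13887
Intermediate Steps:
Z(I, u) = -7 + u/15 + u/I (Z(I, u) = -7 + (u/15 + u/I) = -7 + u/15 + u/I)
1/Z(-61, (3 - 5)*K) = 1/(-7 + ((3 - 5)*2)/15 + ((3 - 5)*2)/(-61)) = 1/(-7 + (-2*2)/15 - 2*2*(-1/61)) = 1/(-7 + (1/15)*(-4) - 4*(-1/61)) = 1/(-7 - 4/15 + 4/61) = 1/(-6589/915) = -915/6589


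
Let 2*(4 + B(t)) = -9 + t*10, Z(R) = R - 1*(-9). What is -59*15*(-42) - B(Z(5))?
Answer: 74217/2 ≈ 37109.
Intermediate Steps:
Z(R) = 9 + R (Z(R) = R + 9 = 9 + R)
B(t) = -17/2 + 5*t (B(t) = -4 + (-9 + t*10)/2 = -4 + (-9 + 10*t)/2 = -4 + (-9/2 + 5*t) = -17/2 + 5*t)
-59*15*(-42) - B(Z(5)) = -59*15*(-42) - (-17/2 + 5*(9 + 5)) = -885*(-42) - (-17/2 + 5*14) = 37170 - (-17/2 + 70) = 37170 - 1*123/2 = 37170 - 123/2 = 74217/2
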